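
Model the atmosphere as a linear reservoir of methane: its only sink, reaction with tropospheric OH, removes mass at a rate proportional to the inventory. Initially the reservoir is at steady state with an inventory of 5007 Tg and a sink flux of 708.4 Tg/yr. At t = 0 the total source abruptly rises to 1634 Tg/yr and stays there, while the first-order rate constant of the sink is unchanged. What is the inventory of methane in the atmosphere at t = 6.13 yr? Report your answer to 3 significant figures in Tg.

8800 Tg

The sink rate constant is k = F₀/M₀ = 708.4/5007 = 0.1415 yr⁻¹.
Solving dM/dt = F₁ − kM with M(0) = M₀ gives M(t) = F₁/k + (M₀ − F₁/k)·e^(−kt).
F₁/k = 1634/0.1415 = 11549 Tg; kt = 0.1415 × 6.13 = 0.8673, e^(−kt) = 0.4201.
M(6.13) = 11549 + (5007 − 11549) × 0.4201 = 11549 − 2748 = 8800.9 Tg.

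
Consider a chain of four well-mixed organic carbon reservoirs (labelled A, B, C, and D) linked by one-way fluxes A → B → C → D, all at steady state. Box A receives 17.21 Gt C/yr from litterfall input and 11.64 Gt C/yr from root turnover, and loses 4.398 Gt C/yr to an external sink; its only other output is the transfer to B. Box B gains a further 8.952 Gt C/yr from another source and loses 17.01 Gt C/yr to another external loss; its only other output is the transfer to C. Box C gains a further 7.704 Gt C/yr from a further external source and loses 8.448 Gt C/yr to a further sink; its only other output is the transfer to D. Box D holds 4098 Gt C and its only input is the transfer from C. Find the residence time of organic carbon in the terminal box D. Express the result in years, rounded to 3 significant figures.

262 yr

Box A: F(A→B) = (17.21 + 11.64) − 4.398 = 24.452 Gt C/yr.
Box B: F(B→C) = (24.452 + 8.952) − 17.01 = 16.394 Gt C/yr.
Box C: F(C→D) = (16.394 + 7.704) − 8.448 = 15.650 Gt C/yr.
Box D throughput = its input = 15.650 Gt C/yr; τ = 4098 / 15.650 = 261.9 yr.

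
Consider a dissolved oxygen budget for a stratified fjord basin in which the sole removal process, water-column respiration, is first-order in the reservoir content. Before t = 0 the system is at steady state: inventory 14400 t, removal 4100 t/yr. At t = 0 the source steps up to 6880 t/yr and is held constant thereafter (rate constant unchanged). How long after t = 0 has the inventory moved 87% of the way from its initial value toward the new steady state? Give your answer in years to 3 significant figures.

τ = M₀/F₀ = 14400/4100 = 3.512 yr.
The remaining gap fraction is e^(−t/τ); 87% covered ⇒ e^(−t/τ) = 0.130.
t = −τ ln(0.130) = 3.512 × 2.040 = 7.166 yr.

7.17 yr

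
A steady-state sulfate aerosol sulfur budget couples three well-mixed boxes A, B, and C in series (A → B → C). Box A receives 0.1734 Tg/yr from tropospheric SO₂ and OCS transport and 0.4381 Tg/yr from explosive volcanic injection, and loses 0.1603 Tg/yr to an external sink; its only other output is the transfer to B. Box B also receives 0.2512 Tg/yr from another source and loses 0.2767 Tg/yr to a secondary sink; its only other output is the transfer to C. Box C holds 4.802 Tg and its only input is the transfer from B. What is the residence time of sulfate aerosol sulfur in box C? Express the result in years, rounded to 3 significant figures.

11.3 yr

Box A: F(A→B) = (0.1734 + 0.4381) − 0.1603 = 0.45120 Tg/yr.
Box B: F(B→C) = (0.45120 + 0.2512) − 0.2767 = 0.42570 Tg/yr.
Box C throughput = its input = 0.42570 Tg/yr; τ = 4.802 / 0.42570 = 11.28 yr.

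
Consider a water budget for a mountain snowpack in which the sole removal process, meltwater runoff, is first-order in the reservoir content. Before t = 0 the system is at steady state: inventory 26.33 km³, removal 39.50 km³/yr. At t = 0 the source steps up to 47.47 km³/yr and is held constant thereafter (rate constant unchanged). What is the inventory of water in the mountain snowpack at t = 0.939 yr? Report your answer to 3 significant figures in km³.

The sink rate constant is k = F₀/M₀ = 39.50/26.33 = 1.500 yr⁻¹.
Solving dM/dt = F₁ − kM with M(0) = M₀ gives M(t) = F₁/k + (M₀ − F₁/k)·e^(−kt).
F₁/k = 47.47/1.500 = 31.643 km³; kt = 1.500 × 0.939 = 1.409, e^(−kt) = 0.2445.
M(0.939) = 31.643 + (26.33 − 31.643) × 0.2445 = 31.643 − 1.299 = 30.344 km³.

30.3 km³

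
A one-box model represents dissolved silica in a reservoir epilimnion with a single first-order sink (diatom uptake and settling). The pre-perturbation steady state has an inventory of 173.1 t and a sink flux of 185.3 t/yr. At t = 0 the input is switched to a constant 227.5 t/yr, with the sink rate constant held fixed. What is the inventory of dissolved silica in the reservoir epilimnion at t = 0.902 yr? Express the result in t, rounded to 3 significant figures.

198 t

τ = M₀/F₀ = 173.1/185.3 = 0.9342 yr; rate constant k = 1/τ.
New steady state M_∞ = F₁/k = F₁·τ = 227.5 × 0.9342 = 212.52 t.
M(t) = M_∞ + (M₀ − M_∞)·e^(−t/τ); t/τ = 0.902/0.9342 = 0.9656, so e^(−t/τ) = 0.3808.
M(t) = 212.52 − 39.42 × 0.3808 = 197.51 t.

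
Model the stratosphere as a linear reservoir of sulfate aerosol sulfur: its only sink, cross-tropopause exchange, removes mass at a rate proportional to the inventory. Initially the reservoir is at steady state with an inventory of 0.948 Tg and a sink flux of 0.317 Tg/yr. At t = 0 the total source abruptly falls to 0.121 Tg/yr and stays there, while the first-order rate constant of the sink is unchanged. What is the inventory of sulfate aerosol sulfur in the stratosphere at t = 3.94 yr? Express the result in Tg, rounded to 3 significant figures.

τ = M₀/F₀ = 0.948/0.317 = 2.991 yr; rate constant k = 1/τ.
New steady state M_∞ = F₁/k = F₁·τ = 0.121 × 2.991 = 0.36185 Tg.
M(t) = M_∞ + (M₀ − M_∞)·e^(−t/τ); t/τ = 3.94/2.991 = 1.317, so e^(−t/τ) = 0.2678.
M(t) = 0.36185 + 0.5861 × 0.2678 = 0.51883 Tg.

0.519 Tg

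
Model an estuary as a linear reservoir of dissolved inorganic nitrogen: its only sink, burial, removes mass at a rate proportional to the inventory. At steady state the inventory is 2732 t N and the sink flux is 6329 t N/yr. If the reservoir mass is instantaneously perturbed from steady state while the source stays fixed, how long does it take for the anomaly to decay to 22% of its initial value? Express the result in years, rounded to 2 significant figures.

For a linear reservoir the anomaly decays as exp(−t/τ) with τ = M/F = 2732/6329 = 0.4317 yr.
exp(−t/τ) = 0.22 ⇒ t = −τ ln(0.22) = 0.4317 × 1.514 = 0.6536 yr.

0.65 yr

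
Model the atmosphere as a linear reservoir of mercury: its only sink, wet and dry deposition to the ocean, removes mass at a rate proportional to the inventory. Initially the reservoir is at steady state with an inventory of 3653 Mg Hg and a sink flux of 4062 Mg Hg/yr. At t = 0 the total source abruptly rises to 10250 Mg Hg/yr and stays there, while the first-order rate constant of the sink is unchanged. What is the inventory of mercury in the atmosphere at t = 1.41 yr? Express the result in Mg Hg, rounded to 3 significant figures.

Residence time τ = M₀/F₀ = 0.8993 yr. The eventual steady state is M_∞ = M₀·(F₁/F₀) = 3653 × 10250/4062 = 9217.9 Mg Hg.
The anomaly ΔM(t) = M(t) − M_∞ decays as ΔM₀·e^(−t/τ) with ΔM₀ = 3653 − 9217.9 = −5565 Mg Hg.
At t = 1.41 yr, e^(−t/τ) = e^(−1.568) = 0.2085, so ΔM = −1160 Mg Hg and M = 9217.9 − 1160 = 8057.7 Mg Hg.

8060 Mg Hg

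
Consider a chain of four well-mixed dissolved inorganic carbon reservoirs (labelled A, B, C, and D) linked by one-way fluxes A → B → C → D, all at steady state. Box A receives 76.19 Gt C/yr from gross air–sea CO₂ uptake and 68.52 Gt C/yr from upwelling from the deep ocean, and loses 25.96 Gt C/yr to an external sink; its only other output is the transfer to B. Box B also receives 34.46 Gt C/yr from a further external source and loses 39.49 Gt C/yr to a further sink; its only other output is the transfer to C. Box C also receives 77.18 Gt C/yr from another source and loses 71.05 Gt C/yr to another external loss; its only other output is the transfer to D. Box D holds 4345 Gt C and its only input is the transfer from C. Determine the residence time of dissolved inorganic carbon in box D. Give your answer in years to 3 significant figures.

36.3 yr

Box A: F(A→B) = (76.19 + 68.52) − 25.96 = 118.75 Gt C/yr.
Box B: F(B→C) = (118.75 + 34.46) − 39.49 = 113.72 Gt C/yr.
Box C: F(C→D) = (113.72 + 77.18) − 71.05 = 119.85 Gt C/yr.
Box D throughput = its input = 119.85 Gt C/yr; τ = 4345 / 119.85 = 36.25 yr.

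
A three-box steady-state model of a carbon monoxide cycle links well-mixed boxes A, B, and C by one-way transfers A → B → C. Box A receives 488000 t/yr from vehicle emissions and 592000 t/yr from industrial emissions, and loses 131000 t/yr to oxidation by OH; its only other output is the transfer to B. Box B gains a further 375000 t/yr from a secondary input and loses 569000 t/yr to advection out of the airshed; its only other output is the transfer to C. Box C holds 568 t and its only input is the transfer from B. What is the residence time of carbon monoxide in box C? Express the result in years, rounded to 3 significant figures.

Box A: F(A→B) = (488000 + 592000) − 131000 = 949000 t/yr.
Box B: F(B→C) = (949000 + 375000) − 569000 = 755000 t/yr.
Box C throughput = its input = 755000 t/yr; τ = 568 / 755000 = 0.0007523 yr.

0.000752 yr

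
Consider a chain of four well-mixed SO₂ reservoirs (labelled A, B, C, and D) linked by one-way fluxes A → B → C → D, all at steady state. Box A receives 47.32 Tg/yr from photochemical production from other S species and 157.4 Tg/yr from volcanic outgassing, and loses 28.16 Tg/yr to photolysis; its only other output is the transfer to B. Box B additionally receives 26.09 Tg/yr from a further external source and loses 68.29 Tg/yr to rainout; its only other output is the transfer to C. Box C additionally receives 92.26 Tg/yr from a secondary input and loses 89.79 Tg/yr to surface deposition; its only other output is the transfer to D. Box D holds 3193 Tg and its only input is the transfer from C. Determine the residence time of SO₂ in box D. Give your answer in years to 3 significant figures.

23.3 yr

Box A: F(A→B) = (47.32 + 157.4) − 28.16 = 176.56 Tg/yr.
Box B: F(B→C) = (176.56 + 26.09) − 68.29 = 134.36 Tg/yr.
Box C: F(C→D) = (134.36 + 92.26) − 89.79 = 136.83 Tg/yr.
Box D throughput = its input = 136.83 Tg/yr; τ = 3193 / 136.83 = 23.34 yr.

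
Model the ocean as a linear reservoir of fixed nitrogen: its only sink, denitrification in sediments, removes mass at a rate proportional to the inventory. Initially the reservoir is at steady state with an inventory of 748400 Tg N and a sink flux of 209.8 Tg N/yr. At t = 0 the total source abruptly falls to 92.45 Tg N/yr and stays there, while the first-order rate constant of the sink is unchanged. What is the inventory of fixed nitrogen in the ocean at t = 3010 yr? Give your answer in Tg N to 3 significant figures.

The sink rate constant is k = F₀/M₀ = 209.8/748400 = 0.0002803 yr⁻¹.
Solving dM/dt = F₁ − kM with M(0) = M₀ gives M(t) = F₁/k + (M₀ − F₁/k)·e^(−kt).
F₁/k = 92.45/0.0002803 = 329790 Tg N; kt = 0.0002803 × 3010 = 0.8438, e^(−kt) = 0.4301.
M(3010) = 329790 + (748400 − 329790) × 0.4301 = 329790 + 180000 = 509820 Tg N.

510000 Tg N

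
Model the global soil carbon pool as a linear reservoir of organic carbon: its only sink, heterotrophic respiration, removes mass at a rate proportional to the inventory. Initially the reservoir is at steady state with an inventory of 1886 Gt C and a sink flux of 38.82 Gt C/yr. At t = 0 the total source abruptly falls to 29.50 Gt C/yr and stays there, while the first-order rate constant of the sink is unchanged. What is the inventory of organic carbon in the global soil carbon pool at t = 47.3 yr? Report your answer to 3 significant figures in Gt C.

1600 Gt C

The sink rate constant is k = F₀/M₀ = 38.82/1886 = 0.02058 yr⁻¹.
Solving dM/dt = F₁ − kM with M(0) = M₀ gives M(t) = F₁/k + (M₀ − F₁/k)·e^(−kt).
F₁/k = 29.50/0.02058 = 1433.2 Gt C; kt = 0.02058 × 47.3 = 0.9736, e^(−kt) = 0.3777.
M(47.3) = 1433.2 + (1886 − 1433.2) × 0.3777 = 1433.2 + 171.0 = 1604.2 Gt C.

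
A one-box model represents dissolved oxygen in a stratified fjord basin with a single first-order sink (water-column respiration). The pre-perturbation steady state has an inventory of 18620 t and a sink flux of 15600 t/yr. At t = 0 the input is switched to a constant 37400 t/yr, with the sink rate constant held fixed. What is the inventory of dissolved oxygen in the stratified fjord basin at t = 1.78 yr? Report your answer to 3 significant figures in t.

38800 t

τ = M₀/F₀ = 18620/15600 = 1.194 yr; rate constant k = 1/τ.
New steady state M_∞ = F₁/k = F₁·τ = 37400 × 1.194 = 44640 t.
M(t) = M_∞ + (M₀ − M_∞)·e^(−t/τ); t/τ = 1.78/1.194 = 1.491, so e^(−t/τ) = 0.2251.
M(t) = 44640 − 26020 × 0.2251 = 38784 t.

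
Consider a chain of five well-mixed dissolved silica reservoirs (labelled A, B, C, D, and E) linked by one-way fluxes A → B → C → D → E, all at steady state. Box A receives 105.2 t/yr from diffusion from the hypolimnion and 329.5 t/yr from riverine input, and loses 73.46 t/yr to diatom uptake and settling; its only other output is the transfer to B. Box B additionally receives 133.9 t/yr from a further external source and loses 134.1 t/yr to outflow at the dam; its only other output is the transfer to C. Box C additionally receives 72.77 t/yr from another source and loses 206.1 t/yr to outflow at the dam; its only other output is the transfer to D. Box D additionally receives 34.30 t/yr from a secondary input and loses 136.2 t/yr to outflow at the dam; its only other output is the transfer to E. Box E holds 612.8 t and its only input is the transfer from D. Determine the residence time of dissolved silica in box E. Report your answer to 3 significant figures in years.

4.87 yr

Box A: F(A→B) = (105.2 + 329.5) − 73.46 = 361.24 t/yr.
Box B: F(B→C) = (361.24 + 133.9) − 134.1 = 361.04 t/yr.
Box C: F(C→D) = (361.04 + 72.77) − 206.1 = 227.71 t/yr.
Box D: F(D→E) = (227.71 + 34.30) − 136.2 = 125.81 t/yr.
Box E throughput = its input = 125.81 t/yr; τ = 612.8 / 125.81 = 4.871 yr.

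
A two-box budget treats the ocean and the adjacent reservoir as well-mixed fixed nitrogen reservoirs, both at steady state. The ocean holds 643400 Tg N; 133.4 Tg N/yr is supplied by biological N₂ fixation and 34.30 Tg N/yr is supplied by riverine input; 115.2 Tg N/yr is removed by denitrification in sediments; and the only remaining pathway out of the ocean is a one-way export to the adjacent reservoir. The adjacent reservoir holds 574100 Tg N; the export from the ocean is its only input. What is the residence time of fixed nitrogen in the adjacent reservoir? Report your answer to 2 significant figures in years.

Balance the ocean: ΣF_in = 133.4 + 34.30 = 167.70 Tg N/yr.
Export to the adjacent reservoir = ΣF_in − (115.2) = 52.500 Tg N/yr.
At steady state the output of the adjacent reservoir equals its input, 52.500 Tg N/yr.
τ = M / F = 574100 / 52.500 = 10940 yr.

11000 yr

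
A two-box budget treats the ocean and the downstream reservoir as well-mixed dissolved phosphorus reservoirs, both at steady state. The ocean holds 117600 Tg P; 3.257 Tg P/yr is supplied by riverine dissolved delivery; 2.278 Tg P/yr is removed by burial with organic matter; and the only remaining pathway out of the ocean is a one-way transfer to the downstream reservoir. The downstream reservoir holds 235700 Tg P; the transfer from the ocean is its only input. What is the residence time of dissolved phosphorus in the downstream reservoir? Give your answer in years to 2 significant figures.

Balance the ocean: ΣF_in = 3.2570 Tg P/yr.
Transfer to the downstream reservoir = ΣF_in − (2.278) = 0.97900 Tg P/yr.
At steady state the output of the downstream reservoir equals its input, 0.97900 Tg P/yr.
τ = M / F = 235700 / 0.97900 = 240800 yr.

240000 yr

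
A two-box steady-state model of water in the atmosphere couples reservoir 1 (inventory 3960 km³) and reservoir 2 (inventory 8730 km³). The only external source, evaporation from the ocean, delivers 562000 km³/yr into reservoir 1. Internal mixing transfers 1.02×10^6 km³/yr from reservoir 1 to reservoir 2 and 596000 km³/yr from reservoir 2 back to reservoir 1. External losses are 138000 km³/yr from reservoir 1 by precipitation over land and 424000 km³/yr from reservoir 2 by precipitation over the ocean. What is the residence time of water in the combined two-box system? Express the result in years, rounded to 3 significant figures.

Treat the two boxes together as one reservoir: the mixing fluxes between them are internal recycling, so τ = ΣM / Σ(external losses).
M_total = 3960 + 8730 = 12690 km³.
ΣF_external_out = 138000 + 424000 = 562000 km³/yr.
τ = M_total / ΣF_ext = 12690 / 562000 = 0.02258 yr.

0.0226 yr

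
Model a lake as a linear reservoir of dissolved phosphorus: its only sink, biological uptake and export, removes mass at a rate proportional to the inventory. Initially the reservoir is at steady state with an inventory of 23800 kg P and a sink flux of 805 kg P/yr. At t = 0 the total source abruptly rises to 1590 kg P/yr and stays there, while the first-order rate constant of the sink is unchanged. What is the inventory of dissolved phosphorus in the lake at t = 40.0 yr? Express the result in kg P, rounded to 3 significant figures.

τ = M₀/F₀ = 23800/805 = 29.57 yr; rate constant k = 1/τ.
New steady state M_∞ = F₁/k = F₁·τ = 1590 × 29.57 = 47009 kg P.
M(t) = M_∞ + (M₀ − M_∞)·e^(−t/τ); t/τ = 40.0/29.57 = 1.353, so e^(−t/τ) = 0.2585.
M(t) = 47009 − 23210 × 0.2585 = 41010 kg P.

41000 kg P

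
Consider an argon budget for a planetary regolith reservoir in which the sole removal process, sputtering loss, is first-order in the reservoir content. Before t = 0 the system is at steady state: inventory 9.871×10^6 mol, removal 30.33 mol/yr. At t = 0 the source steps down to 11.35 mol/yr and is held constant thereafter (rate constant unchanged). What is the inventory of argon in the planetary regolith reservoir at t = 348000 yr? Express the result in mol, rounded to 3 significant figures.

5.81×10^6 mol

Residence time τ = M₀/F₀ = 325500 yr. The eventual steady state is M_∞ = M₀·(F₁/F₀) = 9.871×10^6 × 11.35/30.33 = 3.6939×10^6 mol.
The anomaly ΔM(t) = M(t) − M_∞ decays as ΔM₀·e^(−t/τ) with ΔM₀ = 9.871×10^6 − 3.6939×10^6 = 6.177×10^6 mol.
At t = 348000 yr, e^(−t/τ) = e^(−1.069) = 0.3433, so ΔM = 2.120×10^6 mol and M = 3.6939×10^6 + 2.120×10^6 = 5.8142×10^6 mol.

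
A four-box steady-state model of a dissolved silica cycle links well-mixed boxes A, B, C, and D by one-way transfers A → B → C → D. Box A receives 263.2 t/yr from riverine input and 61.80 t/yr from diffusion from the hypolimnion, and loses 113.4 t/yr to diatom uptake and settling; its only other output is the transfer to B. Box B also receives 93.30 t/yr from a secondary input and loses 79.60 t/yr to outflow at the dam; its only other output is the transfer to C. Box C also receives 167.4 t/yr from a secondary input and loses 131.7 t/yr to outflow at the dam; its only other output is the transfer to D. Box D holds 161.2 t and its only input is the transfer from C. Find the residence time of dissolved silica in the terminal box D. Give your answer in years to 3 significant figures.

0.618 yr

Box A: F(A→B) = (263.2 + 61.80) − 113.4 = 211.60 t/yr.
Box B: F(B→C) = (211.60 + 93.30) − 79.60 = 225.30 t/yr.
Box C: F(C→D) = (225.30 + 167.4) − 131.7 = 261.00 t/yr.
Box D throughput = its input = 261.00 t/yr; τ = 161.2 / 261.00 = 0.6176 yr.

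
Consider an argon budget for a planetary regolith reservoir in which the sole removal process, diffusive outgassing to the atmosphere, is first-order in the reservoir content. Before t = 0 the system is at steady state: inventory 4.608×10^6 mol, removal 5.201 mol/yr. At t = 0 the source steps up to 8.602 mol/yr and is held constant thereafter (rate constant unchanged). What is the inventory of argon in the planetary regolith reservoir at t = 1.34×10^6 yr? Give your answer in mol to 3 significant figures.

τ = M₀/F₀ = 4.608×10^6/5.201 = 886000 yr; rate constant k = 1/τ.
New steady state M_∞ = F₁/k = F₁·τ = 8.602 × 886000 = 7.6212×10^6 mol.
M(t) = M_∞ + (M₀ − M_∞)·e^(−t/τ); t/τ = 1.34×10^6/886000 = 1.512, so e^(−t/τ) = 0.2204.
M(t) = 7.6212×10^6 − 3.013×10^6 × 0.2204 = 6.9572×10^6 mol.

6.96×10^6 mol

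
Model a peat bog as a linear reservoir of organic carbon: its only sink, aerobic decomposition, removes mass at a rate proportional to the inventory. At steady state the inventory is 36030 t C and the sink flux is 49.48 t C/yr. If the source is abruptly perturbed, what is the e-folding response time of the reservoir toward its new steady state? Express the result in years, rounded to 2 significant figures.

730 yr

For a linear reservoir the response time equals the residence time τ = M/F.
τ = 36030 / 49.48 = 728.2 yr.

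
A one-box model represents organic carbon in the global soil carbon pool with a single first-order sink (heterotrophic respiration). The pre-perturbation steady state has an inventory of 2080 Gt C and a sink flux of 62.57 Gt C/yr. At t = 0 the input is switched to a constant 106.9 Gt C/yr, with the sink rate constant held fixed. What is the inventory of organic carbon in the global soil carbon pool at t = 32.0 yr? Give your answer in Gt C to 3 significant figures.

2990 Gt C

Residence time τ = M₀/F₀ = 33.24 yr. The eventual steady state is M_∞ = M₀·(F₁/F₀) = 2080 × 106.9/62.57 = 3553.7 Gt C.
The anomaly ΔM(t) = M(t) − M_∞ decays as ΔM₀·e^(−t/τ) with ΔM₀ = 2080 − 3553.7 = −1474 Gt C.
At t = 32.0 yr, e^(−t/τ) = e^(−0.9626) = 0.3819, so ΔM = −562.8 Gt C and M = 3553.7 − 562.8 = 2990.9 Gt C.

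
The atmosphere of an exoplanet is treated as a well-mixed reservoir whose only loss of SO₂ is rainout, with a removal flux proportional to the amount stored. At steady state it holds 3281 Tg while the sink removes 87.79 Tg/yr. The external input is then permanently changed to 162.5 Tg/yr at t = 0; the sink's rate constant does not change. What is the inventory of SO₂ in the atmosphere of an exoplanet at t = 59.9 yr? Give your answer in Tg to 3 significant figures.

τ = M₀/F₀ = 3281/87.79 = 37.37 yr; rate constant k = 1/τ.
New steady state M_∞ = F₁/k = F₁·τ = 162.5 × 37.37 = 6073.2 Tg.
M(t) = M_∞ + (M₀ − M_∞)·e^(−t/τ); t/τ = 59.9/37.37 = 1.603, so e^(−t/τ) = 0.2013.
M(t) = 6073.2 − 2792 × 0.2013 = 5511.0 Tg.

5510 Tg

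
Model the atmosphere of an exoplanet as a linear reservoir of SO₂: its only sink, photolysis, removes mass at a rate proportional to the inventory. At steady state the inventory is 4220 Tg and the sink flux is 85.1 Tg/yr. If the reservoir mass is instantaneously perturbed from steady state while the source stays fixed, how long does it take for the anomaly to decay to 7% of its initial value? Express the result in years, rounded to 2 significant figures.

130 yr

For a linear reservoir the anomaly decays as exp(−t/τ) with τ = M/F = 4220/85.1 = 49.59 yr.
exp(−t/τ) = 0.07 ⇒ t = −τ ln(0.07) = 49.59 × 2.659 = 131.9 yr.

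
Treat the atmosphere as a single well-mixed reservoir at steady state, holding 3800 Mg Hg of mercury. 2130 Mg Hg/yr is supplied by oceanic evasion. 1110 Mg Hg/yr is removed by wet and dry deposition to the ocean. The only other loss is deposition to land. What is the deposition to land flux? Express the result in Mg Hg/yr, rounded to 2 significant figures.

1000 Mg Hg/yr

At steady state ΣF_in = ΣF_out.
ΣF_in = 2130.0 Mg Hg/yr.
Deposition to land flux = ΣF_in − (1110) = 2130.0 − 1110 = 1020 Mg Hg/yr.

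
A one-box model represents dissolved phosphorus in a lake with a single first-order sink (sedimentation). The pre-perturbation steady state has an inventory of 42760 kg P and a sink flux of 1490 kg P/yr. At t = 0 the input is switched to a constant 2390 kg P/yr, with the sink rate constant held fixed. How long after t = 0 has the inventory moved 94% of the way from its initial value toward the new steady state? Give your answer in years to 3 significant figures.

τ = M₀/F₀ = 42760/1490 = 28.70 yr.
The remaining gap fraction is e^(−t/τ); 94% covered ⇒ e^(−t/τ) = 0.0600.
t = −τ ln(0.0600) = 28.70 × 2.813 = 80.74 yr.

80.7 yr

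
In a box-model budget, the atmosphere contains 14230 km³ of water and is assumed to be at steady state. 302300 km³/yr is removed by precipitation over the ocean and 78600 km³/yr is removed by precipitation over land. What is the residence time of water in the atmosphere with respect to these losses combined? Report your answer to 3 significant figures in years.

0.0374 yr

Total removal = 302300 + 78600 = 380900 km³/yr.
τ = M / ΣF_out = 14230 / 380900 = 0.03736 yr.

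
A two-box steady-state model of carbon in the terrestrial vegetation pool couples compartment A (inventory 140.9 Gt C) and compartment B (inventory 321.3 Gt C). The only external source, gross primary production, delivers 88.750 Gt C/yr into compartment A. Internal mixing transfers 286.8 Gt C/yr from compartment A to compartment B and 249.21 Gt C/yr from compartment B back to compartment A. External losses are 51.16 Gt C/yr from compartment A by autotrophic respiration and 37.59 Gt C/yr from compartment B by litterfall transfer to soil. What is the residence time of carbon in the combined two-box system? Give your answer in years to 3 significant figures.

5.21 yr

Residence time in the combined system uses the total inventory and the total *external* removal — internal exchanges between the two boxes cancel.
M_total = 140.9 + 321.3 = 462.20 Gt C.
ΣF_external_out = 51.16 + 37.59 = 88.750 Gt C/yr.
τ = M_total / ΣF_ext = 462.20 / 88.750 = 5.208 yr.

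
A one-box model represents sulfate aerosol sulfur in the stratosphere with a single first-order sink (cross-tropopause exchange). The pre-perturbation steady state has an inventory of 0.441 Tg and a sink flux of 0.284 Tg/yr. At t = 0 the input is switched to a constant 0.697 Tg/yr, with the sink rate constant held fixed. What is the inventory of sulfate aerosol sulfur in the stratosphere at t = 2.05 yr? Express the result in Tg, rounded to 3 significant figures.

0.911 Tg

The sink rate constant is k = F₀/M₀ = 0.284/0.441 = 0.6440 yr⁻¹.
Solving dM/dt = F₁ − kM with M(0) = M₀ gives M(t) = F₁/k + (M₀ − F₁/k)·e^(−kt).
F₁/k = 0.697/0.6440 = 1.0823 Tg; kt = 0.6440 × 2.05 = 1.320, e^(−kt) = 0.2671.
M(2.05) = 1.0823 + (0.441 − 1.0823) × 0.2671 = 1.0823 − 0.1713 = 0.91103 Tg.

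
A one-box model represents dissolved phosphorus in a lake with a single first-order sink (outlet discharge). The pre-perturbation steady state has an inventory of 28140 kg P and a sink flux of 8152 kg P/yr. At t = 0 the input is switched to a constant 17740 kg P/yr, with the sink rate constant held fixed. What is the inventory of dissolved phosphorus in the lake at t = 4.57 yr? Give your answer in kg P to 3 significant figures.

Residence time τ = M₀/F₀ = 3.452 yr. The eventual steady state is M_∞ = M₀·(F₁/F₀) = 28140 × 17740/8152 = 61237 kg P.
The anomaly ΔM(t) = M(t) − M_∞ decays as ΔM₀·e^(−t/τ) with ΔM₀ = 28140 − 61237 = −33100 kg P.
At t = 4.57 yr, e^(−t/τ) = e^(−1.324) = 0.2661, so ΔM = −8807 kg P and M = 61237 − 8807 = 52430 kg P.

52400 kg P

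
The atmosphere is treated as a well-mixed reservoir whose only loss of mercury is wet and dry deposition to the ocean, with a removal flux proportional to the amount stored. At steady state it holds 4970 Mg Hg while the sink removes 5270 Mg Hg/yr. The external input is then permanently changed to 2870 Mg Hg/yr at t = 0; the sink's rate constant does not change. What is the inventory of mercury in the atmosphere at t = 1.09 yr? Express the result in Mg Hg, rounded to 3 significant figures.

3420 Mg Hg

The sink rate constant is k = F₀/M₀ = 5270/4970 = 1.060 yr⁻¹.
Solving dM/dt = F₁ − kM with M(0) = M₀ gives M(t) = F₁/k + (M₀ − F₁/k)·e^(−kt).
F₁/k = 2870/1.060 = 2706.6 Mg Hg; kt = 1.060 × 1.09 = 1.156, e^(−kt) = 0.3148.
M(1.09) = 2706.6 + (4970 − 2706.6) × 0.3148 = 2706.6 + 712.5 = 3419.2 Mg Hg.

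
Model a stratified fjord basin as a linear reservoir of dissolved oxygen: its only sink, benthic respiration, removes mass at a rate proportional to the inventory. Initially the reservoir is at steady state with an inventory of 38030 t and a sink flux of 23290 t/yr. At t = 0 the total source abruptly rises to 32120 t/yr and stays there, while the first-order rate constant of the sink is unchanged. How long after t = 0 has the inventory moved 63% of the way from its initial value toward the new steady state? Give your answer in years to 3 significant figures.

1.62 yr

τ = M₀/F₀ = 38030/23290 = 1.633 yr.
The remaining gap fraction is e^(−t/τ); 63% covered ⇒ e^(−t/τ) = 0.370.
t = −τ ln(0.370) = 1.633 × 0.9943 = 1.624 yr.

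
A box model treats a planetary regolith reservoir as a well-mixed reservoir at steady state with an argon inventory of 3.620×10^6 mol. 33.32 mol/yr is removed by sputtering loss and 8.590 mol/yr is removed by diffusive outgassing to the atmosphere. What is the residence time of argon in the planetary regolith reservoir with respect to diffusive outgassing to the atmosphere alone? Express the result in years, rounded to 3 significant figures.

421000 yr

Residence time with respect to a single sink: τ = M / F_sink.
τ = 3.620×10^6 / 8.590 = 421400 yr.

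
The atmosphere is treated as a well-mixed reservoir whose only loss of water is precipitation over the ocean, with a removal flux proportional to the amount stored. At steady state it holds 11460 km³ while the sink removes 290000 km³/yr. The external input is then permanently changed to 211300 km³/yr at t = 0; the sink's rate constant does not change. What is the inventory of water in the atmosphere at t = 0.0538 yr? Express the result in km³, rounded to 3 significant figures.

τ = M₀/F₀ = 11460/290000 = 0.03952 yr; rate constant k = 1/τ.
New steady state M_∞ = F₁/k = F₁·τ = 211300 × 0.03952 = 8350.0 km³.
M(t) = M_∞ + (M₀ − M_∞)·e^(−t/τ); t/τ = 0.0538/0.03952 = 1.361, so e^(−t/τ) = 0.2563.
M(t) = 8350.0 + 3110 × 0.2563 = 9147.1 km³.

9150 km³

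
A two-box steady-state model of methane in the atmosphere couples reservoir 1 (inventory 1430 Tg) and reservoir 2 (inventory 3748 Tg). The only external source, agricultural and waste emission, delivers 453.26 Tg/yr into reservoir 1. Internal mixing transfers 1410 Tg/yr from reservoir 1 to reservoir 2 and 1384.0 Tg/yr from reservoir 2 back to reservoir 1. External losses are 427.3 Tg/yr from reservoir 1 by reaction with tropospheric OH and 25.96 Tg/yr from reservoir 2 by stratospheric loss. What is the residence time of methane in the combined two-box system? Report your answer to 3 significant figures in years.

11.4 yr

Treat the two boxes together as one reservoir: the mixing fluxes between them are internal recycling, so τ = ΣM / Σ(external losses).
M_total = 1430 + 3748 = 5178.0 Tg.
ΣF_external_out = 427.3 + 25.96 = 453.26 Tg/yr.
τ = M_total / ΣF_ext = 5178.0 / 453.26 = 11.42 yr.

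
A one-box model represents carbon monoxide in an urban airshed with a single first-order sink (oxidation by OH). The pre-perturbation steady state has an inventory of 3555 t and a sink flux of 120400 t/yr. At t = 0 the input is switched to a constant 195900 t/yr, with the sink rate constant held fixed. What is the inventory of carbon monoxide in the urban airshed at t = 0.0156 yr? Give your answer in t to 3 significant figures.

4470 t

τ = M₀/F₀ = 3555/120400 = 0.02953 yr; rate constant k = 1/τ.
New steady state M_∞ = F₁/k = F₁·τ = 195900 × 0.02953 = 5784.3 t.
M(t) = M_∞ + (M₀ − M_∞)·e^(−t/τ); t/τ = 0.0156/0.02953 = 0.5283, so e^(−t/τ) = 0.5896.
M(t) = 5784.3 − 2229 × 0.5896 = 4469.9 t.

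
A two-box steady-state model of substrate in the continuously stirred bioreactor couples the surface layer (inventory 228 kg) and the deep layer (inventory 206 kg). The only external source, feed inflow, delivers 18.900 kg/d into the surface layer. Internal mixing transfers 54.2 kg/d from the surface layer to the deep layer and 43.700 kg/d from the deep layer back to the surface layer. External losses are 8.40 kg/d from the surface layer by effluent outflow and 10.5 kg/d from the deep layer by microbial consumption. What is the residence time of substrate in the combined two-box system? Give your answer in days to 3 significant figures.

Residence time in the combined system uses the total inventory and the total *external* removal — internal exchanges between the two boxes cancel.
M_total = 228 + 206 = 434.00 kg.
ΣF_external_out = 8.40 + 10.5 = 18.900 kg/d.
τ = M_total / ΣF_ext = 434.00 / 18.900 = 22.96 d.

23.0 d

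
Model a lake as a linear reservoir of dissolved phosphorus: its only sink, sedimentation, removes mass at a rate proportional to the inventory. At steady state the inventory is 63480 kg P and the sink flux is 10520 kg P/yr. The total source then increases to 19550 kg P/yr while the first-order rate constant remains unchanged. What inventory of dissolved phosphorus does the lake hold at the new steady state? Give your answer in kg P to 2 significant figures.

120000 kg P

Rate constant k = F/M = 10520 / 63480 = 0.1657 yr⁻¹.
At the new steady state, source = k·M_new ⇒ M_new = 19550 / 0.1657 = 118000 kg P.
(Equivalently M_new = M × F_new/F_old = 63480 × 19550/10520.)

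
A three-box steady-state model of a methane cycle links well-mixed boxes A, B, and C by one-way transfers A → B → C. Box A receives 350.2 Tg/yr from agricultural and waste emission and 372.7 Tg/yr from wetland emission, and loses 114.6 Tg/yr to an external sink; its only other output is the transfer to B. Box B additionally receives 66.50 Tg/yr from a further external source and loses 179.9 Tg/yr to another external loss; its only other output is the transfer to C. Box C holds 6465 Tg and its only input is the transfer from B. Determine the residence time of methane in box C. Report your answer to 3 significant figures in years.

Box A: F(A→B) = (350.2 + 372.7) − 114.6 = 608.30 Tg/yr.
Box B: F(B→C) = (608.30 + 66.50) − 179.9 = 494.90 Tg/yr.
Box C throughput = its input = 494.90 Tg/yr; τ = 6465 / 494.90 = 13.06 yr.

13.1 yr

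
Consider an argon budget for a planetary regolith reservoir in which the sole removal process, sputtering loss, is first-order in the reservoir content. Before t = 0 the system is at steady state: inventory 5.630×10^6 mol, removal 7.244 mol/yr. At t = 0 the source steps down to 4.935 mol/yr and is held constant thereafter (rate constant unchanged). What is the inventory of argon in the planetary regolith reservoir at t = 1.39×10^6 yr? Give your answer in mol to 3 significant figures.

4.14×10^6 mol

τ = M₀/F₀ = 5.630×10^6/7.244 = 777200 yr; rate constant k = 1/τ.
New steady state M_∞ = F₁/k = F₁·τ = 4.935 × 777200 = 3.8355×10^6 mol.
M(t) = M_∞ + (M₀ − M_∞)·e^(−t/τ); t/τ = 1.39×10^6/777200 = 1.788, so e^(−t/τ) = 0.1672.
M(t) = 3.8355×10^6 + 1.795×10^6 × 0.1672 = 4.1355×10^6 mol.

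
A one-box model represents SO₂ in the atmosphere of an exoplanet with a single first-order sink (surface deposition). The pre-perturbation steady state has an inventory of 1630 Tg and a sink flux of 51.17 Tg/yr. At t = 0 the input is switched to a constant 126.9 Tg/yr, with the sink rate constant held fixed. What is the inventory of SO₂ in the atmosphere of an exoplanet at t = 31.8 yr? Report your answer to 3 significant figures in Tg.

The sink rate constant is k = F₀/M₀ = 51.17/1630 = 0.03139 yr⁻¹.
Solving dM/dt = F₁ − kM with M(0) = M₀ gives M(t) = F₁/k + (M₀ − F₁/k)·e^(−kt).
F₁/k = 126.9/0.03139 = 4042.3 Tg; kt = 0.03139 × 31.8 = 0.9983, e^(−kt) = 0.3685.
M(31.8) = 4042.3 + (1630 − 4042.3) × 0.3685 = 4042.3 − 889.0 = 3153.4 Tg.

3150 Tg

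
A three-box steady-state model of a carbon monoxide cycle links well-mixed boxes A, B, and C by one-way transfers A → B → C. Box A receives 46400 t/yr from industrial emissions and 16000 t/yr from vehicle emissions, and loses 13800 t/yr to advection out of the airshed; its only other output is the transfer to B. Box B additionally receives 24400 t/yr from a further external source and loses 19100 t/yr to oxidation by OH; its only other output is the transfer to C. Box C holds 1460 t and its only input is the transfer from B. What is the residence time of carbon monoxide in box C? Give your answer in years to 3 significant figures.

Box A: F(A→B) = (46400 + 16000) − 13800 = 48600 t/yr.
Box B: F(B→C) = (48600 + 24400) − 19100 = 53900 t/yr.
Box C throughput = its input = 53900 t/yr; τ = 1460 / 53900 = 0.02709 yr.

0.0271 yr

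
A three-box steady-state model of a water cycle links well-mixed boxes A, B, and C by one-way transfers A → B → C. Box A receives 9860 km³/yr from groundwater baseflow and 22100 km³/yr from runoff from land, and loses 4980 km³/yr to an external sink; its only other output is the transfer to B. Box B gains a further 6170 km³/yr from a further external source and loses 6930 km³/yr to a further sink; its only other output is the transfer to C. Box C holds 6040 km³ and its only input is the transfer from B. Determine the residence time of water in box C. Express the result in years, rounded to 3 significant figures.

0.230 yr

Box A: F(A→B) = (9860 + 22100) − 4980 = 26980 km³/yr.
Box B: F(B→C) = (26980 + 6170) − 6930 = 26220 km³/yr.
Box C throughput = its input = 26220 km³/yr; τ = 6040 / 26220 = 0.2304 yr.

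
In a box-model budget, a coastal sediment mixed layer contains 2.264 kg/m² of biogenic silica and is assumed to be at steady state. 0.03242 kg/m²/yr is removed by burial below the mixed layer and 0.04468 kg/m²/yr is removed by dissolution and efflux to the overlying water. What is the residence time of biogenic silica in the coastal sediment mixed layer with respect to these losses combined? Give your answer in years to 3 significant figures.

Total removal = 0.03242 + 0.04468 = 0.077100 kg/m²/yr.
τ = M / ΣF_out = 2.264 / 0.077100 = 29.36 yr.

29.4 yr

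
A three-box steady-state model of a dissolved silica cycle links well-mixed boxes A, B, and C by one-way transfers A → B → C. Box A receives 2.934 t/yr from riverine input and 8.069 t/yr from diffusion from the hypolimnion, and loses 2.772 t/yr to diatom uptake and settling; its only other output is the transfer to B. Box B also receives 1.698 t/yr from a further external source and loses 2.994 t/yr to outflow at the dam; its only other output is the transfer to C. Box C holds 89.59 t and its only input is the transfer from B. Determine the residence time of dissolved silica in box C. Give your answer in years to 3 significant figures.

Box A: F(A→B) = (2.934 + 8.069) − 2.772 = 8.2310 t/yr.
Box B: F(B→C) = (8.2310 + 1.698) − 2.994 = 6.9350 t/yr.
Box C throughput = its input = 6.9350 t/yr; τ = 89.59 / 6.9350 = 12.92 yr.

12.9 yr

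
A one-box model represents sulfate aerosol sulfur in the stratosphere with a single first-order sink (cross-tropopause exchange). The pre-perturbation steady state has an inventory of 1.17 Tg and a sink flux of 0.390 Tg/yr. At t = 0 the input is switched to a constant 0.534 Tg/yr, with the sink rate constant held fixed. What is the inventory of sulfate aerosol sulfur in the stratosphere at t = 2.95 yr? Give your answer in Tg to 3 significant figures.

The sink rate constant is k = F₀/M₀ = 0.390/1.17 = 0.3333 yr⁻¹.
Solving dM/dt = F₁ − kM with M(0) = M₀ gives M(t) = F₁/k + (M₀ − F₁/k)·e^(−kt).
F₁/k = 0.534/0.3333 = 1.6020 Tg; kt = 0.3333 × 2.95 = 0.9833, e^(−kt) = 0.3741.
M(2.95) = 1.6020 + (1.17 − 1.6020) × 0.3741 = 1.6020 − 0.1616 = 1.4404 Tg.

1.44 Tg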